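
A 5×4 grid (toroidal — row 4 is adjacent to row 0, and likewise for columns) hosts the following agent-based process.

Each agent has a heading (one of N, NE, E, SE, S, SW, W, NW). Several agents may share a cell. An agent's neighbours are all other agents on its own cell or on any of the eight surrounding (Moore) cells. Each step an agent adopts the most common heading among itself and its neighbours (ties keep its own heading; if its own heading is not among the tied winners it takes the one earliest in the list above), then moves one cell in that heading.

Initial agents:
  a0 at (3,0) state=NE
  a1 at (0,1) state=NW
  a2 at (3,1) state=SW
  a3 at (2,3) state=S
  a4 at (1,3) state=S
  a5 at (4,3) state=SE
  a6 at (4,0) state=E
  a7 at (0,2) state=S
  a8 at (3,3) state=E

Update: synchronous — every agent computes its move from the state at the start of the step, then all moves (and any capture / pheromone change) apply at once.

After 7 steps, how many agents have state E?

t=1: a0@(3,1):E a1@(4,0):NW a2@(4,0):SW a3@(3,3):S a4@(2,3):S a5@(4,0):E a6@(4,1):E a7@(1,2):S a8@(3,0):E
t=2: a0@(3,2):E a1@(4,1):E a2@(4,1):E a3@(4,3):S a4@(3,3):S a5@(4,1):E a6@(4,2):E a7@(2,2):S a8@(3,1):E
t=3: a0@(3,3):E a1@(4,2):E a2@(4,2):E a3@(0,3):S a4@(4,3):S a5@(4,2):E a6@(4,3):E a7@(3,2):S a8@(3,2):E
t=4: a0@(3,0):E a1@(4,3):E a2@(4,3):E a3@(0,0):E a4@(4,0):E a5@(4,3):E a6@(4,0):E a7@(3,3):E a8@(3,3):E
t=5: a0@(3,1):E a1@(4,0):E a2@(4,0):E a3@(0,1):E a4@(4,1):E a5@(4,0):E a6@(4,1):E a7@(3,0):E a8@(3,0):E
t=6: a0@(3,2):E a1@(4,1):E a2@(4,1):E a3@(0,2):E a4@(4,2):E a5@(4,1):E a6@(4,2):E a7@(3,1):E a8@(3,1):E
t=7: a0@(3,3):E a1@(4,2):E a2@(4,2):E a3@(0,3):E a4@(4,3):E a5@(4,2):E a6@(4,3):E a7@(3,2):E a8@(3,2):E

9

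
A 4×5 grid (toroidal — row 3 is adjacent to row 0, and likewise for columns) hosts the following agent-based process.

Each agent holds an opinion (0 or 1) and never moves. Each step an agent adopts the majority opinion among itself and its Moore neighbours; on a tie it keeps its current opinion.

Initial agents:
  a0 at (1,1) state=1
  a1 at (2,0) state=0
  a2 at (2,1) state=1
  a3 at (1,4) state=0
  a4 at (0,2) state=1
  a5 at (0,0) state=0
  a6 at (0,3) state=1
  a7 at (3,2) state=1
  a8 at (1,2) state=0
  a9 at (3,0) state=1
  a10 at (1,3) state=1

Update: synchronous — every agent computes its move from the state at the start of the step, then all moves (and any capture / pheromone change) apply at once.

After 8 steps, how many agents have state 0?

t=1: a0@(1,1):1 a1@(2,0):1 a2@(2,1):1 a3@(1,4):0 a4@(0,2):1 a5@(0,0):0 a6@(0,3):1 a7@(3,2):1 a8@(1,2):1 a9@(3,0):1 a10@(1,3):1
t=2: a0@(1,1):1 a1@(2,0):1 a2@(2,1):1 a3@(1,4):1 a4@(0,2):1 a5@(0,0):0 a6@(0,3):1 a7@(3,2):1 a8@(1,2):1 a9@(3,0):1 a10@(1,3):1
t=3: a0@(1,1):1 a1@(2,0):1 a2@(2,1):1 a3@(1,4):1 a4@(0,2):1 a5@(0,0):1 a6@(0,3):1 a7@(3,2):1 a8@(1,2):1 a9@(3,0):1 a10@(1,3):1
t=4: (unchanged — steady state)

0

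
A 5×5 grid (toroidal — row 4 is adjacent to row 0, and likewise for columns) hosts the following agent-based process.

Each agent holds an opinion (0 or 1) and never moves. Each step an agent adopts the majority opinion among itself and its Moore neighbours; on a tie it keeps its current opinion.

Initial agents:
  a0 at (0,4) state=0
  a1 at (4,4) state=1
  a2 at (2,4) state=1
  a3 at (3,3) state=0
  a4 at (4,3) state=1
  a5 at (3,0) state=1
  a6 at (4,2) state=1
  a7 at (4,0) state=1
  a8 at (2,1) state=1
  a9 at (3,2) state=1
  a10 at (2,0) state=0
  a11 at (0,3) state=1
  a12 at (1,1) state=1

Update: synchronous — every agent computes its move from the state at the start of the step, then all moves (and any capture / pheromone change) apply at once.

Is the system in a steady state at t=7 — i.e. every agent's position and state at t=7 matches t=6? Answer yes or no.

yes

t=1: a0@(0,4):1 a1@(4,4):1 a2@(2,4):1 a3@(3,3):1 a4@(4,3):1 a5@(3,0):1 a6@(4,2):1 a7@(4,0):1 a8@(2,1):1 a9@(3,2):1 a10@(2,0):1 a11@(0,3):1 a12@(1,1):1
t=2: (unchanged — steady state)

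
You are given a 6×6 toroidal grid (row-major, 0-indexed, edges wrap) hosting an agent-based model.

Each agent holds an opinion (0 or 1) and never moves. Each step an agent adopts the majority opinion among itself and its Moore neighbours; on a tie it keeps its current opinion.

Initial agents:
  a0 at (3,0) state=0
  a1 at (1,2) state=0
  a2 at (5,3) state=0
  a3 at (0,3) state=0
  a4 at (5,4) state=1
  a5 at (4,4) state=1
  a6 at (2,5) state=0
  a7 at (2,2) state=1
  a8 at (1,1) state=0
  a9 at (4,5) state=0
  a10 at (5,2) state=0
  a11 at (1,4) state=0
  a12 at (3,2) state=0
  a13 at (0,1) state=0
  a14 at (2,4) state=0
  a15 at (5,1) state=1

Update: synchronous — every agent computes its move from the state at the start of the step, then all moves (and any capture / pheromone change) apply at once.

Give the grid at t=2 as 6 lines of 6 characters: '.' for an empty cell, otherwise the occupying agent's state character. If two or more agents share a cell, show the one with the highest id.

t=1: a0@(3,0):0 a1@(1,2):0 a2@(5,3):0 a3@(0,3):0 a4@(5,4):0 a5@(4,4):1 a6@(2,5):0 a7@(2,2):0 a8@(1,1):0 a9@(4,5):0 a10@(5,2):0 a11@(1,4):0 a12@(3,2):0 a13@(0,1):0 a14@(2,4):0 a15@(5,1):0
t=2: a0@(3,0):0 a1@(1,2):0 a2@(5,3):0 a3@(0,3):0 a4@(5,4):0 a5@(4,4):0 a6@(2,5):0 a7@(2,2):0 a8@(1,1):0 a9@(4,5):0 a10@(5,2):0 a11@(1,4):0 a12@(3,2):0 a13@(0,1):0 a14@(2,4):0 a15@(5,1):0

.0.0..
.00.0.
..0.00
0.0...
....00
.0000.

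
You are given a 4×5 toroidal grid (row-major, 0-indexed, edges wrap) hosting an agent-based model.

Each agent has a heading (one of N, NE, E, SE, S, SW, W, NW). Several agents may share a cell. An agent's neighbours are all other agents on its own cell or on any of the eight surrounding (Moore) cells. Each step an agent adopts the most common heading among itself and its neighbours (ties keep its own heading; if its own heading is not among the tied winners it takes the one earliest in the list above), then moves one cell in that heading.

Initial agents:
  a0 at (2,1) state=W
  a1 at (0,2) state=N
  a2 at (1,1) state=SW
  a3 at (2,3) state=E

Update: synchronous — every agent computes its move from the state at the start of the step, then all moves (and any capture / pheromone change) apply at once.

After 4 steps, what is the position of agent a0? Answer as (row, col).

t=1: a0@(2,0):W a1@(3,2):N a2@(2,0):SW a3@(2,4):E
t=2: a0@(2,4):W a1@(2,2):N a2@(3,4):SW a3@(2,0):E
t=3: a0@(2,3):W a1@(1,2):N a2@(0,3):SW a3@(2,1):E
t=4: a0@(2,2):W a1@(0,2):N a2@(1,2):SW a3@(2,2):E

(2, 2)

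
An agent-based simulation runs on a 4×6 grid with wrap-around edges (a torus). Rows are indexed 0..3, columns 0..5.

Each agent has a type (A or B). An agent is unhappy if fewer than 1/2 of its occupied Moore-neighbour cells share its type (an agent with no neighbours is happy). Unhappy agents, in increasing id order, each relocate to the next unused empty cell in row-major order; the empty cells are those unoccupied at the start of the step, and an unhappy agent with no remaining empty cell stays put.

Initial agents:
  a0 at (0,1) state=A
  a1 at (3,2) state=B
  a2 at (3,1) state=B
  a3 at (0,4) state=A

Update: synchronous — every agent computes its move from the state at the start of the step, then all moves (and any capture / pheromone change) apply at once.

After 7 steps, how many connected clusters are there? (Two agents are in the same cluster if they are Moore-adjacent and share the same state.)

3

t=1: a0@(0,0):A a1@(3,2):B a2@(3,1):B a3@(0,4):A
t=2: a0@(0,1):A a1@(3,2):B a2@(3,1):B a3@(0,4):A
t=3: a0@(0,0):A a1@(3,2):B a2@(3,1):B a3@(0,4):A
t=4: a0@(0,1):A a1@(3,2):B a2@(3,1):B a3@(0,4):A
t=5: a0@(0,0):A a1@(3,2):B a2@(3,1):B a3@(0,4):A
t=6: a0@(0,1):A a1@(3,2):B a2@(3,1):B a3@(0,4):A
t=7: a0@(0,0):A a1@(3,2):B a2@(3,1):B a3@(0,4):A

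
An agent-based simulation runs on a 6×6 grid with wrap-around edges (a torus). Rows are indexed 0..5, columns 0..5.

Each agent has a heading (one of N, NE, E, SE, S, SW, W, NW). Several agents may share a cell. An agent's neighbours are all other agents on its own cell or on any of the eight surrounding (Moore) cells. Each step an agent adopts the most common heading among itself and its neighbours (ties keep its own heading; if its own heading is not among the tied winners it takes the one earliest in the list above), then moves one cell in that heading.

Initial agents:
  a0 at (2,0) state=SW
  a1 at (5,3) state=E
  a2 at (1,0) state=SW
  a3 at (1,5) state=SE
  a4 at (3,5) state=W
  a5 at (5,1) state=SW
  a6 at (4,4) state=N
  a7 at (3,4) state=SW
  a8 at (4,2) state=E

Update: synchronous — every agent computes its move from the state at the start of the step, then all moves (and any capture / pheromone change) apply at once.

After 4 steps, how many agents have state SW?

8

t=1: a0@(3,5):SW a1@(5,4):E a2@(2,5):SW a3@(2,4):SW a4@(4,4):SW a5@(0,0):SW a6@(3,4):N a7@(4,3):SW a8@(4,3):E
t=2: a0@(4,4):SW a1@(5,5):E a2@(3,4):SW a3@(3,3):SW a4@(5,3):SW a5@(1,5):SW a6@(4,3):SW a7@(5,2):SW a8@(4,4):E
t=3: a0@(5,3):SW a1@(5,0):E a2@(4,3):SW a3@(4,2):SW a4@(0,2):SW a5@(2,4):SW a6@(5,2):SW a7@(0,1):SW a8@(5,3):SW
t=4: a0@(0,2):SW a1@(5,1):E a2@(5,2):SW a3@(5,1):SW a4@(1,1):SW a5@(3,3):SW a6@(0,1):SW a7@(1,0):SW a8@(0,2):SW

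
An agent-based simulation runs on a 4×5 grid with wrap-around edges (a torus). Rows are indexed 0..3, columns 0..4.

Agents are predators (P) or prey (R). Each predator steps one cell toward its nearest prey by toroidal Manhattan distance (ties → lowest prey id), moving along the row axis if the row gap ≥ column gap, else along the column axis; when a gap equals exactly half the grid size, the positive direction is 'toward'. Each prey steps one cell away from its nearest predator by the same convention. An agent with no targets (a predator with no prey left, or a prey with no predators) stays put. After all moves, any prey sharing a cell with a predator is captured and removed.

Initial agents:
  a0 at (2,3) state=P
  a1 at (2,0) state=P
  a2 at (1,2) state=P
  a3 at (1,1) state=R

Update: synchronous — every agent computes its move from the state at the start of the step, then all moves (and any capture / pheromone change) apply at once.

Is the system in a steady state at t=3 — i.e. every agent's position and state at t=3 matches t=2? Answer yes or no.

t=1: a0@(2,2):P a1@(1,0):P a2@(1,1):P
t=2: (unchanged — steady state)

yes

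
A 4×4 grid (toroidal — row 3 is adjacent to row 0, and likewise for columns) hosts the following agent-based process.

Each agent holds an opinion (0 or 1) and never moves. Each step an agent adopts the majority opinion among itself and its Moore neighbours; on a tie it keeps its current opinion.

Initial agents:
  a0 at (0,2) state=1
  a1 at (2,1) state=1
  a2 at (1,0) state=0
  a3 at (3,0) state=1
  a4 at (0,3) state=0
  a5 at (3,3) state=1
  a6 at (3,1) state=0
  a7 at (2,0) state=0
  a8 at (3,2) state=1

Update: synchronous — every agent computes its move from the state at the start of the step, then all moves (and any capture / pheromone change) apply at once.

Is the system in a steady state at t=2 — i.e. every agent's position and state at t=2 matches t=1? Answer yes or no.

t=1: a0@(0,2):1 a1@(2,1):1 a2@(1,0):0 a3@(3,0):1 a4@(0,3):1 a5@(3,3):1 a6@(3,1):1 a7@(2,0):0 a8@(3,2):1
t=2: a0@(0,2):1 a1@(2,1):1 a2@(1,0):0 a3@(3,0):1 a4@(0,3):1 a5@(3,3):1 a6@(3,1):1 a7@(2,0):1 a8@(3,2):1

no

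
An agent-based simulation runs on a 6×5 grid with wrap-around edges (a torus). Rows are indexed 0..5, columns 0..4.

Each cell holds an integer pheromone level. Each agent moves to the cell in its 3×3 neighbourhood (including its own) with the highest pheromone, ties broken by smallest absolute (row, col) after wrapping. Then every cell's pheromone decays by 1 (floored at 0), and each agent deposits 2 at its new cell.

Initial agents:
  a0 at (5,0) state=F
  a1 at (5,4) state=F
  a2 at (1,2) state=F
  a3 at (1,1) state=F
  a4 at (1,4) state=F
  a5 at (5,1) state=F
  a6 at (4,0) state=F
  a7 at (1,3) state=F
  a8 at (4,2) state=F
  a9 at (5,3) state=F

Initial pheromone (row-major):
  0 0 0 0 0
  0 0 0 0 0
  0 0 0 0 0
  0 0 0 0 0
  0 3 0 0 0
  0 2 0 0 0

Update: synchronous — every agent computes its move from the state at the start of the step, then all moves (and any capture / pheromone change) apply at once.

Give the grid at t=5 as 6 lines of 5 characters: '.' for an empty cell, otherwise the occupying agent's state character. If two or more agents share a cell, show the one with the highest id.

F.F..
.....
.....
.....
.F...
.....

t=1: a0@(4,1) a1@(0,0) a2@(0,1) a3@(0,0) a4@(0,0) a5@(4,1) a6@(4,1) a7@(0,2) a8@(4,1) a9@(0,2) | pheromone: 6 2 4 0 0 / 0 0 0 0 0 / 0 0 0 0 0 / 0 0 0 0 0 / 0 10 0 0 0 / 0 1 0 0 0
t=2: a0@(4,1) a1@(0,0) a2@(0,0) a3@(0,0) a4@(0,0) a5@(4,1) a6@(4,1) a7@(0,2) a8@(4,1) a9@(0,2) | pheromone: 13 1 7 0 0 / 0 0 0 0 0 / 0 0 0 0 0 / 0 0 0 0 0 / 0 17 0 0 0 / 0 0 0 0 0
t=3: a0@(4,1) a1@(0,0) a2@(0,0) a3@(0,0) a4@(0,0) a5@(4,1) a6@(4,1) a7@(0,2) a8@(4,1) a9@(0,2) | pheromone: 20 0 10 0 0 / 0 0 0 0 0 / 0 0 0 0 0 / 0 0 0 0 0 / 0 24 0 0 0 / 0 0 0 0 0
t=4: a0@(4,1) a1@(0,0) a2@(0,0) a3@(0,0) a4@(0,0) a5@(4,1) a6@(4,1) a7@(0,2) a8@(4,1) a9@(0,2) | pheromone: 27 0 13 0 0 / 0 0 0 0 0 / 0 0 0 0 0 / 0 0 0 0 0 / 0 31 0 0 0 / 0 0 0 0 0
t=5: a0@(4,1) a1@(0,0) a2@(0,0) a3@(0,0) a4@(0,0) a5@(4,1) a6@(4,1) a7@(0,2) a8@(4,1) a9@(0,2) | pheromone: 34 0 16 0 0 / 0 0 0 0 0 / 0 0 0 0 0 / 0 0 0 0 0 / 0 38 0 0 0 / 0 0 0 0 0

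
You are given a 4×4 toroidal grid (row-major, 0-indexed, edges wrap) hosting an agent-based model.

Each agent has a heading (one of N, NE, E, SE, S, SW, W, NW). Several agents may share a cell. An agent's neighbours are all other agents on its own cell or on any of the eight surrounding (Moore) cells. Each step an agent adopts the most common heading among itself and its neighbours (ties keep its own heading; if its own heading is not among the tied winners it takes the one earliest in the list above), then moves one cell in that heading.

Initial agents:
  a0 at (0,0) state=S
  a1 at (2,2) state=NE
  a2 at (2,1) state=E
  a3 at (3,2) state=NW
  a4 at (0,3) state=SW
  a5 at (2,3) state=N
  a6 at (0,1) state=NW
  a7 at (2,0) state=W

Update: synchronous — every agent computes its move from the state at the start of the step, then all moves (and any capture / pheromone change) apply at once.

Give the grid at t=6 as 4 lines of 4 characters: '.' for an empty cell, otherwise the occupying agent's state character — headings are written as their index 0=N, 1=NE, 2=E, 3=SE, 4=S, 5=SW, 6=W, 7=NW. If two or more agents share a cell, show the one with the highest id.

.77.
7...
77.7
..7.

t=1: a0@(1,0):S a1@(1,3):NE a2@(2,2):E a3@(2,1):NW a4@(1,2):SW a5@(1,3):N a6@(3,0):NW a7@(2,3):W
t=2: a0@(2,0):S a1@(0,0):NE a2@(2,3):E a3@(1,0):NW a4@(2,1):SW a5@(0,3):N a6@(2,3):NW a7@(2,2):W
t=3: a0@(1,3):NW a1@(3,1):NE a2@(1,2):NW a3@(0,3):NW a4@(3,0):SW a5@(3,3):N a6@(1,2):NW a7@(2,1):W
t=4: a0@(0,2):NW a1@(2,2):NE a2@(0,1):NW a3@(3,2):NW a4@(0,3):SW a5@(2,3):N a6@(0,1):NW a7@(1,0):NW
t=5: a0@(3,1):NW a1@(1,3):NE a2@(3,0):NW a3@(2,1):NW a4@(3,2):NW a5@(1,2):NW a6@(3,0):NW a7@(0,3):NW
t=6: a0@(2,0):NW a1@(0,2):NW a2@(2,3):NW a3@(1,0):NW a4@(2,1):NW a5@(0,1):NW a6@(2,3):NW a7@(3,2):NW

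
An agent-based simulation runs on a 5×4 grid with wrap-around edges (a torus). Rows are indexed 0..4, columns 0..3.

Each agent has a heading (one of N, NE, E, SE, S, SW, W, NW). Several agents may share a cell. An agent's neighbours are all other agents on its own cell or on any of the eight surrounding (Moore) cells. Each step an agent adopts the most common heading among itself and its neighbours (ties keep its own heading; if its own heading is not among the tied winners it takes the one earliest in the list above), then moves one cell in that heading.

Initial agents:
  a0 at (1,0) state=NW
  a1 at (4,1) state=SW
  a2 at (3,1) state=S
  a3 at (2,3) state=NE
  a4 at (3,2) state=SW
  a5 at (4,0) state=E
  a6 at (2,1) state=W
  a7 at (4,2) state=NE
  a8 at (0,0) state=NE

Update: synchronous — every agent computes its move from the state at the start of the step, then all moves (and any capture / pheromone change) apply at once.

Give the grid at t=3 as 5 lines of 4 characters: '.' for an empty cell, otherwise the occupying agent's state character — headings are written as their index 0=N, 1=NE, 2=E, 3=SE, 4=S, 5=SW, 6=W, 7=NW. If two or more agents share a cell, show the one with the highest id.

t=1: a0@(0,1):NE a1@(0,0):SW a2@(4,0):SW a3@(1,0):NE a4@(4,1):SW a5@(4,1):E a6@(2,0):W a7@(0,1):SW a8@(4,1):NE
t=2: a0@(1,0):SW a1@(1,3):SW a2@(0,3):SW a3@(0,1):NE a4@(0,0):SW a5@(0,0):SW a6@(2,3):W a7@(1,0):SW a8@(0,0):SW
t=3: a0@(2,3):SW a1@(2,2):SW a2@(1,2):SW a3@(1,0):SW a4@(1,3):SW a5@(1,3):SW a6@(3,2):SW a7@(2,3):SW a8@(1,3):SW

....
5.55
..55
..5.
....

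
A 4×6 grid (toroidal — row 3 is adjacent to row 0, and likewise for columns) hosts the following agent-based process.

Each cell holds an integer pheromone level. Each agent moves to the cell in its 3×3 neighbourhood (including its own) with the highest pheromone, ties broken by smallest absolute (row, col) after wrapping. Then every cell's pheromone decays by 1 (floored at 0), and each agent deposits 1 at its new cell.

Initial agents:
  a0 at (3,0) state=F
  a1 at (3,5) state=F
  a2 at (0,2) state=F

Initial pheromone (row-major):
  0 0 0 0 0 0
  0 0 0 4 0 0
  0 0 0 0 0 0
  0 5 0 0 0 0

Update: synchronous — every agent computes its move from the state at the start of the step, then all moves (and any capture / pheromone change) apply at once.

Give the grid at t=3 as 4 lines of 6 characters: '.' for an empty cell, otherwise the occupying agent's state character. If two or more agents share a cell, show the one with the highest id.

......
......
......
.F....

t=1: a0@(3,1) a1@(0,0) a2@(3,1) | pheromone: 1 0 0 0 0 0 / 0 0 0 3 0 0 / 0 0 0 0 0 0 / 0 6 0 0 0 0
t=2: a0@(3,1) a1@(3,1) a2@(3,1) | pheromone: 0 0 0 0 0 0 / 0 0 0 2 0 0 / 0 0 0 0 0 0 / 0 8 0 0 0 0
t=3: a0@(3,1) a1@(3,1) a2@(3,1) | pheromone: 0 0 0 0 0 0 / 0 0 0 1 0 0 / 0 0 0 0 0 0 / 0 10 0 0 0 0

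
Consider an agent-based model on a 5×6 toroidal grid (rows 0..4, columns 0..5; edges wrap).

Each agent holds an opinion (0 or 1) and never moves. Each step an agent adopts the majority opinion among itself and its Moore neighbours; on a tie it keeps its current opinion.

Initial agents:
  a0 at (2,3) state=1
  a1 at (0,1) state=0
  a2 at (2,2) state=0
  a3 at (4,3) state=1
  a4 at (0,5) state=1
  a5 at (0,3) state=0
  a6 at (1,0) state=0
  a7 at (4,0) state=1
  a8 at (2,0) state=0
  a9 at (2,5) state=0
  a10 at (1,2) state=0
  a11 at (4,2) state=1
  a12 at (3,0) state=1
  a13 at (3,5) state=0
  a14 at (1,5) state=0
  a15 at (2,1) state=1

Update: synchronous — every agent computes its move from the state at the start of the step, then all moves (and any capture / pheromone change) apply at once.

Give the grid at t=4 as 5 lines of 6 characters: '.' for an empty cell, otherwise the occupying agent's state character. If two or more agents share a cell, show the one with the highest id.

.0.0.0
0.0..0
0000.0
0....0
0.11..

t=1: a0@(2,3):0 a1@(0,1):0 a2@(2,2):0 a3@(4,3):1 a4@(0,5):1 a5@(0,3):0 a6@(1,0):0 a7@(4,0):1 a8@(2,0):0 a9@(2,5):0 a10@(1,2):0 a11@(4,2):1 a12@(3,0):1 a13@(3,5):0 a14@(1,5):0 a15@(2,1):0
t=2: a0@(2,3):0 a1@(0,1):0 a2@(2,2):0 a3@(4,3):1 a4@(0,5):1 a5@(0,3):0 a6@(1,0):0 a7@(4,0):1 a8@(2,0):0 a9@(2,5):0 a10@(1,2):0 a11@(4,2):1 a12@(3,0):0 a13@(3,5):0 a14@(1,5):0 a15@(2,1):0
t=3: a0@(2,3):0 a1@(0,1):0 a2@(2,2):0 a3@(4,3):1 a4@(0,5):1 a5@(0,3):0 a6@(1,0):0 a7@(4,0):0 a8@(2,0):0 a9@(2,5):0 a10@(1,2):0 a11@(4,2):1 a12@(3,0):0 a13@(3,5):0 a14@(1,5):0 a15@(2,1):0
t=4: a0@(2,3):0 a1@(0,1):0 a2@(2,2):0 a3@(4,3):1 a4@(0,5):0 a5@(0,3):0 a6@(1,0):0 a7@(4,0):0 a8@(2,0):0 a9@(2,5):0 a10@(1,2):0 a11@(4,2):1 a12@(3,0):0 a13@(3,5):0 a14@(1,5):0 a15@(2,1):0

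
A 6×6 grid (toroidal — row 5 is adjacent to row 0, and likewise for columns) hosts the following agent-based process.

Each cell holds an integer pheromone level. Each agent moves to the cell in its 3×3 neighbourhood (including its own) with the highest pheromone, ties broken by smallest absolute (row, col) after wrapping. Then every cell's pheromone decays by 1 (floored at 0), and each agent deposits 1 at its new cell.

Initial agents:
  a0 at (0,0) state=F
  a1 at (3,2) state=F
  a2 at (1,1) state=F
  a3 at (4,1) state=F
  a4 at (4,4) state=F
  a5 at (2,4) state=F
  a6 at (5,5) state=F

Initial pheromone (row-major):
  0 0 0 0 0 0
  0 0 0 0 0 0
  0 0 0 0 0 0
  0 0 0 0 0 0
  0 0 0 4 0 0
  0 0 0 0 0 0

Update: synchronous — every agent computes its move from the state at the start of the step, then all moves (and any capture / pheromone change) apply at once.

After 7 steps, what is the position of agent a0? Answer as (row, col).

(0, 0)

t=1: a0@(0,0) a1@(4,3) a2@(0,0) a3@(3,0) a4@(4,3) a5@(1,3) a6@(0,0) | pheromone: 3 0 0 0 0 0 / 0 0 0 1 0 0 / 0 0 0 0 0 0 / 1 0 0 0 0 0 / 0 0 0 5 0 0 / 0 0 0 0 0 0
t=2: a0@(0,0) a1@(4,3) a2@(0,0) a3@(3,0) a4@(4,3) a5@(1,3) a6@(0,0) | pheromone: 5 0 0 0 0 0 / 0 0 0 1 0 0 / 0 0 0 0 0 0 / 1 0 0 0 0 0 / 0 0 0 6 0 0 / 0 0 0 0 0 0
t=3: a0@(0,0) a1@(4,3) a2@(0,0) a3@(3,0) a4@(4,3) a5@(1,3) a6@(0,0) | pheromone: 7 0 0 0 0 0 / 0 0 0 1 0 0 / 0 0 0 0 0 0 / 1 0 0 0 0 0 / 0 0 0 7 0 0 / 0 0 0 0 0 0
t=4: a0@(0,0) a1@(4,3) a2@(0,0) a3@(3,0) a4@(4,3) a5@(1,3) a6@(0,0) | pheromone: 9 0 0 0 0 0 / 0 0 0 1 0 0 / 0 0 0 0 0 0 / 1 0 0 0 0 0 / 0 0 0 8 0 0 / 0 0 0 0 0 0
t=5: a0@(0,0) a1@(4,3) a2@(0,0) a3@(3,0) a4@(4,3) a5@(1,3) a6@(0,0) | pheromone: 11 0 0 0 0 0 / 0 0 0 1 0 0 / 0 0 0 0 0 0 / 1 0 0 0 0 0 / 0 0 0 9 0 0 / 0 0 0 0 0 0
t=6: a0@(0,0) a1@(4,3) a2@(0,0) a3@(3,0) a4@(4,3) a5@(1,3) a6@(0,0) | pheromone: 13 0 0 0 0 0 / 0 0 0 1 0 0 / 0 0 0 0 0 0 / 1 0 0 0 0 0 / 0 0 0 10 0 0 / 0 0 0 0 0 0
t=7: a0@(0,0) a1@(4,3) a2@(0,0) a3@(3,0) a4@(4,3) a5@(1,3) a6@(0,0) | pheromone: 15 0 0 0 0 0 / 0 0 0 1 0 0 / 0 0 0 0 0 0 / 1 0 0 0 0 0 / 0 0 0 11 0 0 / 0 0 0 0 0 0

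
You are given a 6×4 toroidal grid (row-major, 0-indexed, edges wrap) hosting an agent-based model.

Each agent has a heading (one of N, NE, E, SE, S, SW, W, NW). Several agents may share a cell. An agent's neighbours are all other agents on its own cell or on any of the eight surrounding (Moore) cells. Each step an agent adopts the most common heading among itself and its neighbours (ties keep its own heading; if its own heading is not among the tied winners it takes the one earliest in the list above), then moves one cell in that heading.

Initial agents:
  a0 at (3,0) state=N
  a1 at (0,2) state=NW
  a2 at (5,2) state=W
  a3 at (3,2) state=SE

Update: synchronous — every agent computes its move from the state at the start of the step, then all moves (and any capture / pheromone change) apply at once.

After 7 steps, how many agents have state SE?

1

t=1: a0@(2,0):N a1@(5,1):NW a2@(5,1):W a3@(4,3):SE
t=2: a0@(1,0):N a1@(4,0):NW a2@(5,0):W a3@(5,0):SE
t=3: a0@(0,0):N a1@(3,3):NW a2@(5,3):W a3@(0,1):SE
t=4: a0@(5,0):N a1@(2,2):NW a2@(5,2):W a3@(1,2):SE
t=5: a0@(4,0):N a1@(1,1):NW a2@(5,1):W a3@(2,3):SE
t=6: a0@(3,0):N a1@(0,0):NW a2@(5,0):W a3@(3,0):SE
t=7: a0@(2,0):N a1@(5,3):NW a2@(5,3):W a3@(4,1):SE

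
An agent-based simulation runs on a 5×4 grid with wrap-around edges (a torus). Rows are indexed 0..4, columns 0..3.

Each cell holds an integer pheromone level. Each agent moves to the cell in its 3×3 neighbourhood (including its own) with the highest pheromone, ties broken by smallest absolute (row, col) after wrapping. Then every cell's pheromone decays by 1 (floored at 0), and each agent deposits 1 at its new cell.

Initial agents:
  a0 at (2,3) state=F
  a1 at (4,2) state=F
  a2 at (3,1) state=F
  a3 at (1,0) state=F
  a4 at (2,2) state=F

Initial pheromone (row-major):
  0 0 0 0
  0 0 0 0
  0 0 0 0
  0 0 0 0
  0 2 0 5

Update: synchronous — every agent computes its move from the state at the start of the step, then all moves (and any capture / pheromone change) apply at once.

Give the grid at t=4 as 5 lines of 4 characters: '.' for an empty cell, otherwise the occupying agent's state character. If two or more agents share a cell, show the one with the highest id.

....
....
....
....
...F

t=1: a0@(1,0) a1@(4,3) a2@(4,1) a3@(0,0) a4@(1,1) | pheromone: 1 0 0 0 / 1 1 0 0 / 0 0 0 0 / 0 0 0 0 / 0 2 0 5
t=2: a0@(0,0) a1@(4,3) a2@(4,1) a3@(4,3) a4@(0,0) | pheromone: 2 0 0 0 / 0 0 0 0 / 0 0 0 0 / 0 0 0 0 / 0 2 0 6
t=3: a0@(4,3) a1@(4,3) a2@(0,0) a3@(4,3) a4@(4,3) | pheromone: 2 0 0 0 / 0 0 0 0 / 0 0 0 0 / 0 0 0 0 / 0 1 0 9
t=4: a0@(4,3) a1@(4,3) a2@(4,3) a3@(4,3) a4@(4,3) | pheromone: 1 0 0 0 / 0 0 0 0 / 0 0 0 0 / 0 0 0 0 / 0 0 0 13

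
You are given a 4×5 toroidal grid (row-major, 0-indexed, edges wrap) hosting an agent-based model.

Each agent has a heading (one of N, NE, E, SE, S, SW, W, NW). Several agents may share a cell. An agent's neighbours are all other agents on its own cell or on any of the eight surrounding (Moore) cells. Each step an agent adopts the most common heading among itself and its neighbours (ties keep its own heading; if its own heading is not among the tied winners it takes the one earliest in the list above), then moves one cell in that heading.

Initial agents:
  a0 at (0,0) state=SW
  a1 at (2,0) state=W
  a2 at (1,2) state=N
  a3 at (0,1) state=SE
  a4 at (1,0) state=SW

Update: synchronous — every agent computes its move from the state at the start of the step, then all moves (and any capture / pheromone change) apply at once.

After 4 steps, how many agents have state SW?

5

t=1: a0@(1,4):SW a1@(2,4):W a2@(0,2):N a3@(1,0):SW a4@(2,4):SW
t=2: a0@(2,3):SW a1@(3,3):SW a2@(3,2):N a3@(2,4):SW a4@(3,3):SW
t=3: a0@(3,2):SW a1@(0,2):SW a2@(0,1):SW a3@(3,3):SW a4@(0,2):SW
t=4: a0@(0,1):SW a1@(1,1):SW a2@(1,0):SW a3@(0,2):SW a4@(1,1):SW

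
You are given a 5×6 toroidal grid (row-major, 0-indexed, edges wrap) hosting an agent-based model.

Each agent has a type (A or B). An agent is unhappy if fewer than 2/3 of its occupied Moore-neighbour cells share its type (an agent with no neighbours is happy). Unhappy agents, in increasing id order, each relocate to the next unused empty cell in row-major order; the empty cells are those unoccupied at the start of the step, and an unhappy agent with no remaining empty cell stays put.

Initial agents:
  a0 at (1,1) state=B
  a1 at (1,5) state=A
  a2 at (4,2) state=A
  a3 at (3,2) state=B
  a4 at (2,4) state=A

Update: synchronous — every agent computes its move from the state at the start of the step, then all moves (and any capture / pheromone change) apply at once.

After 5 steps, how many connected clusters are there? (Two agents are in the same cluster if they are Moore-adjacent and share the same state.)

4

t=1: a0@(1,1):B a1@(1,5):A a2@(0,0):A a3@(0,1):B a4@(2,4):A
t=2: a0@(0,2):B a1@(1,5):A a2@(0,3):A a3@(0,4):B a4@(2,4):A
t=3: a0@(0,0):B a1@(0,1):A a2@(0,5):A a3@(1,0):B a4@(2,4):A
t=4: a0@(0,2):B a1@(0,3):A a2@(0,4):A a3@(1,1):B a4@(2,4):A
t=5: a0@(0,0):B a1@(0,1):A a2@(0,4):A a3@(1,1):B a4@(2,4):A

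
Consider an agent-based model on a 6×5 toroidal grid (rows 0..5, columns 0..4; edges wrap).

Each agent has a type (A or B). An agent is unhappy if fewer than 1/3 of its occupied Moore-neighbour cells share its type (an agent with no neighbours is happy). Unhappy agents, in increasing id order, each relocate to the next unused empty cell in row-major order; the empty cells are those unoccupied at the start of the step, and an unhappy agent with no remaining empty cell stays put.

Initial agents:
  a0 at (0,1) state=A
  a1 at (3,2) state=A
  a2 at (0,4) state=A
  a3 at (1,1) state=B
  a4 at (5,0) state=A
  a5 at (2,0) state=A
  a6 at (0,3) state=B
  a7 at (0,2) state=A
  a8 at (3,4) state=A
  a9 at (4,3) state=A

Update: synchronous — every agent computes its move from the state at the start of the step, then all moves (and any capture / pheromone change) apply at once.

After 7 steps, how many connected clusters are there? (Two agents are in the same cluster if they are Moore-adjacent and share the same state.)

t=1: a0@(0,1):A a1@(3,2):A a2@(0,4):A a3@(0,0):B a4@(5,0):A a5@(2,0):A a6@(1,0):B a7@(0,2):A a8@(3,4):A a9@(4,3):A
t=2: a0@(0,1):A a1@(3,2):A a2@(0,4):A a3@(0,3):B a4@(5,0):A a5@(2,0):A a6@(1,1):B a7@(0,2):A a8@(3,4):A a9@(4,3):A
t=3: a0@(0,1):A a1@(3,2):A a2@(0,4):A a3@(0,0):B a4@(5,0):A a5@(2,0):A a6@(1,0):B a7@(0,2):A a8@(3,4):A a9@(4,3):A
t=4: a0@(0,1):A a1@(3,2):A a2@(0,4):A a3@(0,3):B a4@(5,0):A a5@(2,0):A a6@(1,1):B a7@(0,2):A a8@(3,4):A a9@(4,3):A
t=5: a0@(0,1):A a1@(3,2):A a2@(0,4):A a3@(0,0):B a4@(5,0):A a5@(2,0):A a6@(1,0):B a7@(0,2):A a8@(3,4):A a9@(4,3):A
t=6: a0@(0,1):A a1@(3,2):A a2@(0,4):A a3@(0,3):B a4@(5,0):A a5@(2,0):A a6@(1,1):B a7@(0,2):A a8@(3,4):A a9@(4,3):A
t=7: a0@(0,1):A a1@(3,2):A a2@(0,4):A a3@(0,0):B a4@(5,0):A a5@(2,0):A a6@(1,0):B a7@(0,2):A a8@(3,4):A a9@(4,3):A

3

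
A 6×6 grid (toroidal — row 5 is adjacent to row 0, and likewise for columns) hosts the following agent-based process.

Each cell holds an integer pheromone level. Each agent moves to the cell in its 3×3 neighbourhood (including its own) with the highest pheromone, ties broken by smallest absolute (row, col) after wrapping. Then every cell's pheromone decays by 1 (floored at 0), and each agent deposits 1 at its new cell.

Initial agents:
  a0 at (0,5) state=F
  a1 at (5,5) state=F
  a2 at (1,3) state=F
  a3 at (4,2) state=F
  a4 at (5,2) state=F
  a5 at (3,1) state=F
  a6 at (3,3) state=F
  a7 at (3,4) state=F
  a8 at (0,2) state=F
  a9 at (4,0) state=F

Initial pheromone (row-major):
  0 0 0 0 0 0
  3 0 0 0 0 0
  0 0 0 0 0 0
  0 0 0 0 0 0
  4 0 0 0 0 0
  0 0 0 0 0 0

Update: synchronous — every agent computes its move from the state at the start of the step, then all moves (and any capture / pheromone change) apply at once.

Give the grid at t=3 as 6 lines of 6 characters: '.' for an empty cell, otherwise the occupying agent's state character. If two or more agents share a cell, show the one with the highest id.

......
F.....
..F...
......
F.....
......

t=1: a0@(1,0) a1@(4,0) a2@(0,2) a3@(3,1) a4@(0,1) a5@(4,0) a6@(2,2) a7@(2,3) a8@(0,1) a9@(4,0) | pheromone: 0 2 1 0 0 0 / 3 0 0 0 0 0 / 0 0 1 1 0 0 / 0 1 0 0 0 0 / 6 0 0 0 0 0 / 0 0 0 0 0 0
t=2: a0@(1,0) a1@(4,0) a2@(0,1) a3@(4,0) a4@(1,0) a5@(4,0) a6@(2,2) a7@(2,2) a8@(1,0) a9@(4,0) | pheromone: 0 2 0 0 0 0 / 5 0 0 0 0 0 / 0 0 2 0 0 0 / 0 0 0 0 0 0 / 9 0 0 0 0 0 / 0 0 0 0 0 0
t=3: a0@(1,0) a1@(4,0) a2@(1,0) a3@(4,0) a4@(1,0) a5@(4,0) a6@(2,2) a7@(2,2) a8@(1,0) a9@(4,0) | pheromone: 0 1 0 0 0 0 / 8 0 0 0 0 0 / 0 0 3 0 0 0 / 0 0 0 0 0 0 / 12 0 0 0 0 0 / 0 0 0 0 0 0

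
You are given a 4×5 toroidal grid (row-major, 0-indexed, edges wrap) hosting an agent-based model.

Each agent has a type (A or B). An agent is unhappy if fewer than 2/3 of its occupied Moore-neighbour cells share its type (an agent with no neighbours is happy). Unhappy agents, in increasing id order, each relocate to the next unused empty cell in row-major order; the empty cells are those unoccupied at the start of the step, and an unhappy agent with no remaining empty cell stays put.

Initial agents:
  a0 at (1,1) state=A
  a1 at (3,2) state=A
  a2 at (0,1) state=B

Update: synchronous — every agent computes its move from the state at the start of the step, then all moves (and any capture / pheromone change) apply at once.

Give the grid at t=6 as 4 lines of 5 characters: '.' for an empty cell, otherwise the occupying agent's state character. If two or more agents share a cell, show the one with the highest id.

AA..B
.....
.....
.....

t=1: a0@(0,0):A a1@(0,2):A a2@(0,3):B
t=2: a0@(0,0):A a1@(0,1):A a2@(0,4):B
t=3: a0@(0,2):A a1@(0,1):A a2@(0,3):B
t=4: a0@(0,0):A a1@(0,1):A a2@(0,4):B
t=5: a0@(0,2):A a1@(0,1):A a2@(0,3):B
t=6: a0@(0,0):A a1@(0,1):A a2@(0,4):B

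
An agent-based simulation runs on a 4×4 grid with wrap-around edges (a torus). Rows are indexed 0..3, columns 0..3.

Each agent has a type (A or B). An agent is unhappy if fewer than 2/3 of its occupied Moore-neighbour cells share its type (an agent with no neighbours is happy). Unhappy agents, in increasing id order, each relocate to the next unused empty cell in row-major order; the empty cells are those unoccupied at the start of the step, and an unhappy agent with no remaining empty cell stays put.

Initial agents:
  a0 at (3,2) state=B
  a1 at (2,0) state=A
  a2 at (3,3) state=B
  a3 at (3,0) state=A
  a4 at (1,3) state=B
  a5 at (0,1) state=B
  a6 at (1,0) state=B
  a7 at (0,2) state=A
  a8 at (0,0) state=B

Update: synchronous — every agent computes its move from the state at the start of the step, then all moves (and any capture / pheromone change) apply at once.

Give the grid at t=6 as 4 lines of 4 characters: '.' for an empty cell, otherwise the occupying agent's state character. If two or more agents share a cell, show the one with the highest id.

t=1: a0@(3,2):B a1@(0,3):A a2@(1,1):B a3@(1,2):A a4@(2,1):B a5@(2,2):B a6@(1,0):B a7@(2,3):A a8@(0,0):B
t=2: a0@(0,1):B a1@(0,2):A a2@(1,1):B a3@(1,3):A a4@(2,1):B a5@(2,0):B a6@(3,0):B a7@(3,1):A a8@(0,0):B
t=3: a0@(0,3):B a1@(1,0):A a2@(1,1):B a3@(1,2):A a4@(2,1):B a5@(2,2):B a6@(3,0):B a7@(2,3):A a8@(3,2):B
t=4: a0@(0,0):B a1@(0,1):A a2@(0,2):B a3@(1,3):A a4@(2,1):B a5@(2,0):B a6@(3,0):B a7@(3,1):A a8@(3,2):B
t=5: a0@(0,3):B a1@(1,0):A a2@(1,1):B a3@(1,2):A a4@(2,1):B a5@(2,2):B a6@(2,3):B a7@(3,3):A a8@(3,2):B
t=6: a0@(0,0):B a1@(0,1):A a2@(0,2):B a3@(1,3):A a4@(2,0):B a5@(2,2):B a6@(3,0):B a7@(3,1):A a8@(3,2):B

BAB.
...A
B.B.
BAB.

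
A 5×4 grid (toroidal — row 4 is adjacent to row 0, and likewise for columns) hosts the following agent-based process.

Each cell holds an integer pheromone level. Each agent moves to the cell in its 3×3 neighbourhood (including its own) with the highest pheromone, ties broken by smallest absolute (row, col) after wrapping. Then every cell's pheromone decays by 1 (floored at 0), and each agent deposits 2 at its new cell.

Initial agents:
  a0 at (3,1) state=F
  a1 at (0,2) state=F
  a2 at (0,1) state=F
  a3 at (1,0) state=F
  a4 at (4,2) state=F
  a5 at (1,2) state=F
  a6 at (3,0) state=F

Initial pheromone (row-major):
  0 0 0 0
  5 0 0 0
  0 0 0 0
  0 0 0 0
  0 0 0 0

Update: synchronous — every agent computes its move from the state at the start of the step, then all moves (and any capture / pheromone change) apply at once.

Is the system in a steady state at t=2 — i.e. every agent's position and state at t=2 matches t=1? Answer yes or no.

no

t=1: a0@(2,0) a1@(0,1) a2@(1,0) a3@(1,0) a4@(0,1) a5@(0,1) a6@(2,0) | pheromone: 0 6 0 0 / 8 0 0 0 / 4 0 0 0 / 0 0 0 0 / 0 0 0 0
t=2: a0@(1,0) a1@(1,0) a2@(1,0) a3@(1,0) a4@(1,0) a5@(1,0) a6@(1,0) | pheromone: 0 5 0 0 / 21 0 0 0 / 3 0 0 0 / 0 0 0 0 / 0 0 0 0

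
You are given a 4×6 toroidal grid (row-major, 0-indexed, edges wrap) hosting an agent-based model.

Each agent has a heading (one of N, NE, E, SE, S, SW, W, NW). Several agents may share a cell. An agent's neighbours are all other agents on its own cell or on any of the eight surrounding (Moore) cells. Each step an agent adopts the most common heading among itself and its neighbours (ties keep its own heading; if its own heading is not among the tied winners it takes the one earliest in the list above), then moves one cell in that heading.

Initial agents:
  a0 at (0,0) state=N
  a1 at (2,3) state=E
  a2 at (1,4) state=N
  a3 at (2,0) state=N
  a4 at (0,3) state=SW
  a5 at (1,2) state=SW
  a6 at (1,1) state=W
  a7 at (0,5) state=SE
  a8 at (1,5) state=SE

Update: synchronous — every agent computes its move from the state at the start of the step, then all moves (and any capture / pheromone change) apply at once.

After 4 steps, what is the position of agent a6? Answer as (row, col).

t=1: a0@(1,1):SE a1@(2,4):E a2@(2,5):SE a3@(1,0):N a4@(1,2):SW a5@(2,1):SW a6@(0,1):N a7@(1,0):SE a8@(0,5):N
t=2: a0@(2,2):SE a1@(2,5):E a2@(3,0):SE a3@(0,0):N a4@(2,1):SW a5@(3,0):SW a6@(3,1):N a7@(2,1):SE a8@(3,5):N
t=3: a0@(3,3):SE a1@(2,0):E a2@(2,0):N a3@(3,0):N a4@(3,2):SE a5@(2,0):N a6@(0,2):SE a7@(3,2):SE a8@(2,5):N
t=4: a0@(0,4):SE a1@(1,0):N a2@(1,0):N a3@(2,0):N a4@(0,3):SE a5@(1,0):N a6@(1,3):SE a7@(0,3):SE a8@(1,5):N

(1, 3)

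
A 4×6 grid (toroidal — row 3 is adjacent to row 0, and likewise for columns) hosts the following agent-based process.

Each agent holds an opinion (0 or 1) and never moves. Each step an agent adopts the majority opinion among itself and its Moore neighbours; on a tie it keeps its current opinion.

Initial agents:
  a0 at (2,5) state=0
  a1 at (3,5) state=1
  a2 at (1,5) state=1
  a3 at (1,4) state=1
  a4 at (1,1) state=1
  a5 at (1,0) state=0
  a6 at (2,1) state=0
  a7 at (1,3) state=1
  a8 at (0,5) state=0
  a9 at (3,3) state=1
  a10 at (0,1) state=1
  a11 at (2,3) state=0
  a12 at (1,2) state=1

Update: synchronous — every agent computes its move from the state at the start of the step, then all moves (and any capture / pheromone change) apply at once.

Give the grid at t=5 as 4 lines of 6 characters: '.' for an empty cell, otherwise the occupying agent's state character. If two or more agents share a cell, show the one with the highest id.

t=1: a0@(2,5):1 a1@(3,5):0 a2@(1,5):0 a3@(1,4):1 a4@(1,1):1 a5@(1,0):0 a6@(2,1):0 a7@(1,3):1 a8@(0,5):1 a9@(3,3):1 a10@(0,1):1 a11@(2,3):1 a12@(1,2):1
t=2: a0@(2,5):0 a1@(3,5):1 a2@(1,5):1 a3@(1,4):1 a4@(1,1):1 a5@(1,0):1 a6@(2,1):0 a7@(1,3):1 a8@(0,5):0 a9@(3,3):1 a10@(0,1):1 a11@(2,3):1 a12@(1,2):1
t=3: a0@(2,5):1 a1@(3,5):0 a2@(1,5):1 a3@(1,4):1 a4@(1,1):1 a5@(1,0):1 a6@(2,1):1 a7@(1,3):1 a8@(0,5):1 a9@(3,3):1 a10@(0,1):1 a11@(2,3):1 a12@(1,2):1
t=4: a0@(2,5):1 a1@(3,5):1 a2@(1,5):1 a3@(1,4):1 a4@(1,1):1 a5@(1,0):1 a6@(2,1):1 a7@(1,3):1 a8@(0,5):1 a9@(3,3):1 a10@(0,1):1 a11@(2,3):1 a12@(1,2):1
t=5: (unchanged — steady state)

.1...1
111111
.1.1.1
...1.1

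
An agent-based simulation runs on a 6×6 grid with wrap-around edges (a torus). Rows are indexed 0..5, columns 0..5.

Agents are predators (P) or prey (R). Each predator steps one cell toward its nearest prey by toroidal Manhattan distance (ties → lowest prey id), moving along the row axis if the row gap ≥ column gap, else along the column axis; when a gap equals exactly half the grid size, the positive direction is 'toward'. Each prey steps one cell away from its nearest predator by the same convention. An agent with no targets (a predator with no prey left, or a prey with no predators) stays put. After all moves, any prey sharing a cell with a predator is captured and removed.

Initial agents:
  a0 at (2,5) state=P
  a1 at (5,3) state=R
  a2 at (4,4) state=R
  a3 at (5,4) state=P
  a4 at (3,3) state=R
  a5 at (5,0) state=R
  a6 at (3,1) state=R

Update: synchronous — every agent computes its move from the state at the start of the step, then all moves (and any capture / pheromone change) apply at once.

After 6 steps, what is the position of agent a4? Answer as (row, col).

(3, 3)

t=1: a0@(3,5):P a1@(5,2):R a2@(3,4):R a3@(5,3):P a4@(3,2):R a5@(5,1):R a6@(3,2):R
t=2: a0@(3,4):P a1@(5,1):R a2@(3,3):R a3@(5,2):P a4@(3,1):R a5@(5,0):R a6@(3,1):R
t=3: a0@(3,3):P a1@(5,0):R a2@(3,2):R a3@(5,1):P a4@(3,0):R a5@(5,5):R a6@(3,0):R
t=4: a0@(3,2):P a1@(5,5):R a2@(3,1):R a3@(5,0):P a4@(3,5):R a5@(5,4):R a6@(3,5):R
t=5: a0@(3,1):P a1@(5,4):R a2@(3,0):R a3@(5,5):P a4@(3,4):R a5@(5,3):R a6@(3,4):R
t=6: a0@(3,0):P a1@(5,3):R a2@(3,5):R a3@(5,4):P a4@(3,3):R a5@(5,2):R a6@(3,3):R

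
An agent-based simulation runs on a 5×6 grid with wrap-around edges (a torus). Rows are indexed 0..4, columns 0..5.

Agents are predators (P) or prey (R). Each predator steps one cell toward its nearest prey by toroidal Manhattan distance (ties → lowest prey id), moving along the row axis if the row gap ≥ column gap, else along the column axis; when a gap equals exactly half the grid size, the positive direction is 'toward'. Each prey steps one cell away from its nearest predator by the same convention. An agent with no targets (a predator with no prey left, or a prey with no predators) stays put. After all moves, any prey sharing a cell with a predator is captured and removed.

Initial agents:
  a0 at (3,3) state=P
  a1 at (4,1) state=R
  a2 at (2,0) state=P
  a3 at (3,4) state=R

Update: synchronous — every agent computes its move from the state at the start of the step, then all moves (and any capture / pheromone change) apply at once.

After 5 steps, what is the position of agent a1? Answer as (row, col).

t=1: a0@(3,4):P a1@(4,0):R a2@(3,0):P a3@(3,5):R
t=2: a0@(3,5):P a1@(0,0):R a2@(4,0):P a3@(3,0):R
t=3: a0@(3,0):P a1@(1,0):R a2@(0,0):P a3@(3,1):R
t=4: a0@(3,1):P a1@(2,0):R a2@(1,0):P a3@(3,2):R
t=5: a0@(3,2):P a1@(3,0):R a2@(2,0):P a3@(3,3):R

(3, 0)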